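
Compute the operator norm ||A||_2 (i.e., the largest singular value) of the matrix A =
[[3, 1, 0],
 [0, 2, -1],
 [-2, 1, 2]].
||A||_2 ≈ 3.8412 (= sqrt(largest eigenvalue of A^T A))

||A||_2 = sigma_max(A) = sqrt(lambda_max(A^T A)). Form the symmetric matrix M = A^T A =
[[13, 1, -4],
 [1, 6, 0],
 [-4, 0, 5]].
Its characteristic polynomial (trace, sum of principal 2x2 minors, determinant of M give the coefficients) is
  p(λ) = det(λ I - M) = λ^3 - 24λ^2 + 156λ - 289.
No integer candidate from the rational root theorem (±divisors of 289) is a root, so the roots are irrational. The cubic discriminant is Δ = 72549 > 0, so there are three distinct real roots. p(3) = -10 and p(4) = 15 have opposite signs, so a root lies in (3, 4); Newton's method refines it to λ ≈ 3.2876. p(5) = 16 and p(6) = -1 have opposite signs, so a root lies in (5, 6); Newton's method refines it to λ ≈ 5.9579. p(14) = -65 and p(15) = 26 have opposite signs, so a root lies in (14, 15); Newton's method refines it to λ ≈ 14.7545. Check (Vieta): the three roots sum to 24, matching tr M = 24.
So the eigenvalues of A^T A are ≈ 3.2876, 5.9579, 14.7545 (all ≥ 0, as they must be for A^T A). The largest is λ_max ≈ 14.7545, hence ||A||_2 = sqrt(λ_max) ≈ 3.8412.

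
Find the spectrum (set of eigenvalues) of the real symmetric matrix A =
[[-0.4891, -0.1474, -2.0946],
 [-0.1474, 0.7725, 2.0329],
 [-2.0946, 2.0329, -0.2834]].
sigma(A) ≈ {-3, 0, 3}

A is real symmetric, so its spectrum consists of real eigenvalues. Expanding the characteristic polynomial of the displayed matrix gives
  det(λ I - A) = p(λ) = λ^3 + (0)λ^2 + (-9)λ + (0).
Solving p(λ) = 0 yields eigenvalues ≈ -3, 0, 3. (A is shown rounded to 4 decimals, so these recover the underlying integer eigenvalues to within that precision.)
Verification: the trace of A = 0 equals the sum of eigenvalues 0, and det(A) ≈ 0.0006 matches the eigenvalue product 0.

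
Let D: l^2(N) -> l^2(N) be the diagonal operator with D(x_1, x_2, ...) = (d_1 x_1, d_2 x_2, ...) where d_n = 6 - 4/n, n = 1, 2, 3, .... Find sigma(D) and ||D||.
sigma(D) = {6 - 4/n : n ≥ 1} ∪ {6}; ||D|| = 6

A bounded diagonal operator on l^2 with diagonal entries d_n has spectrum equal to the closure of {d_n : n ≥ 1}: every d_n is an eigenvalue (with eigenvector e_n), so {d_n} ⊂ sigma(D); the spectrum is closed, so its closure is too; and for lambda not in the closure, (D - lambda I) has bounded inverse (the diagonal entries 1/(d_n - lambda) are bounded). For our sequence d_n = 6 - 4/n, n = 1, 2, 3, ...:
  - {d_n} = {6 - 4/n : n ≥ 1}; the only limit point is 6
  - closure = {6 - 4/n : n ≥ 1} ∪ {6}
For the norm: a diagonal operator has ||D|| = sup_n |d_n|. Here d_n = 6 - 4/n increases monotonically from d_1 = 2 toward 6, with all terms in [2, 6); so sup_n |d_n| = 6 (the supremum is the limit, not attained). So ||D|| = 6.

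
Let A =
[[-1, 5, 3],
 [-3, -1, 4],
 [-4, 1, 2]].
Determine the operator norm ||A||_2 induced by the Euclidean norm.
||A||_2 ≈ 7.5381 (= sqrt(largest eigenvalue of A^T A))

||A||_2 = sigma_max(A) = sqrt(lambda_max(A^T A)). Form the symmetric matrix M = A^T A =
[[26, -6, -23],
 [-6, 27, 13],
 [-23, 13, 29]].
Its characteristic polynomial (trace, sum of principal 2x2 minors, determinant of M give the coefficients) is
  p(λ) = det(λ I - M) = λ^3 - 82λ^2 + 1505λ - 4225.
No integer candidate from the rational root theorem (±divisors of 4225) is a root, so the roots are irrational. The cubic discriminant is Δ = 1179822025 > 0, so there are three distinct real roots. p(3) = -421 and p(4) = 547 have opposite signs, so a root lies in (3, 4); Newton's method refines it to λ ≈ 3.4169. p(21) = 479 and p(22) = -155 have opposite signs, so a root lies in (21, 22); Newton's method refines it to λ ≈ 21.7605. p(56) = -1481 and p(57) = 335 have opposite signs, so a root lies in (56, 57); Newton's method refines it to λ ≈ 56.8226. Check (Vieta): the three roots sum to 82, matching tr M = 82.
So the eigenvalues of A^T A are ≈ 3.4169, 21.7605, 56.8226 (all ≥ 0, as they must be for A^T A). The largest is λ_max ≈ 56.8226, hence ||A||_2 = sqrt(λ_max) ≈ 7.5381.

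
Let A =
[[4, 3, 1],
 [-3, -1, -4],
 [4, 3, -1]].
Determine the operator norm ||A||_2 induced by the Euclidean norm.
||A||_2 ≈ 7.9062 (= sqrt(largest eigenvalue of A^T A))

||A||_2 = sigma_max(A) = sqrt(lambda_max(A^T A)). Form the symmetric matrix M = A^T A =
[[41, 27, 12],
 [27, 19, 4],
 [12, 4, 18]].
Its characteristic polynomial (trace, sum of principal 2x2 minors, determinant of M give the coefficients) is
  p(λ) = det(λ I - M) = λ^3 - 78λ^2 + 970λ - 100.
No integer candidate from the rational root theorem (±divisors of 100) is a root, so the roots are irrational. The cubic discriminant is Δ = 2019840800 > 0, so there are three distinct real roots. p(0) = -100 and p(1) = 793 have opposite signs, so a root lies in (0, 1); Newton's method refines it to λ ≈ 0.104. p(15) = 275 and p(16) = -452 have opposite signs, so a root lies in (15, 16); Newton's method refines it to λ ≈ 15.3886. p(62) = -1464 and p(63) = 1475 have opposite signs, so a root lies in (62, 63); Newton's method refines it to λ ≈ 62.5074. Check (Vieta): the three roots sum to 78, matching tr M = 78.
So the eigenvalues of A^T A are ≈ 0.104, 15.3886, 62.5074 (all ≥ 0, as they must be for A^T A). The largest is λ_max ≈ 62.5074, hence ||A||_2 = sqrt(λ_max) ≈ 7.9062.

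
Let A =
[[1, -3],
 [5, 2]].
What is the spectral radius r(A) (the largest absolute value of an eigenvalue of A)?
r(A) = sqrt(17) ≈ 4.1231

The eigenvalues of A are the roots of its characteristic polynomial. With M = A (coefficients from the trace and determinant):
  p(λ) = det(λ I - M) = λ^2 - 3λ + 17.
For λ^2 - 3λ + 17 the discriminant is -59. It is negative, so the roots are the complex-conjugate pair λ = 3/2 ± (sqrt(59)/2) i ≈ 1.5 ± 3.8406i. For a conjugate pair the product of the roots equals the constant term, so |λ|^2 = 17 and |λ| = sqrt(17) ≈ 4.1231.
Thus the eigenvalues (to 4 decimals) are 1.5 ± 3.8406i (modulus 4.1231). The spectral radius is the largest modulus: r(A) = sqrt(17) ≈ 4.1231. (Cross-check: r(A) ≤ ||A||_2 ≈ 5.39; equality holds whenever A is normal, though it can also hold for some non-normal A.)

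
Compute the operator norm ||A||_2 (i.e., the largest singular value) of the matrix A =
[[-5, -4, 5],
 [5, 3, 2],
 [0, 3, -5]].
||A||_2 ≈ 9.9337 (= sqrt(largest eigenvalue of A^T A))

||A||_2 = sigma_max(A) = sqrt(lambda_max(A^T A)). Form the symmetric matrix M = A^T A =
[[50, 35, -15],
 [35, 34, -29],
 [-15, -29, 54]].
Its characteristic polynomial (trace, sum of principal 2x2 minors, determinant of M give the coefficients) is
  p(λ) = det(λ I - M) = λ^3 - 138λ^2 + 3945λ - 6400.
No integer candidate from the rational root theorem (±divisors of 6400) is a root, so the roots are irrational. The cubic discriminant is Δ = 45129182400 > 0, so there are three distinct real roots. p(1) = -2592 and p(2) = 946 have opposite signs, so a root lies in (1, 2); Newton's method refines it to λ ≈ 1.7251. p(37) = 1296 and p(38) = -890 have opposite signs, so a root lies in (37, 38); Newton's method refines it to λ ≈ 37.5957. p(98) = -3950 and p(99) = 1916 have opposite signs, so a root lies in (98, 99); Newton's method refines it to λ ≈ 98.6792. Check (Vieta): the three roots sum to 138, matching tr M = 138.
So the eigenvalues of A^T A are ≈ 1.7251, 37.5957, 98.6792 (all ≥ 0, as they must be for A^T A). The largest is λ_max ≈ 98.6792, hence ||A||_2 = sqrt(λ_max) ≈ 9.9337.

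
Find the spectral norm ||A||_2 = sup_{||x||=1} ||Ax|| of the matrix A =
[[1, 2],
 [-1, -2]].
||A||_2 = sqrt(10) ≈ 3.1623 (= sqrt(largest eigenvalue of A^T A))

||A||_2 = sigma_max(A) = sqrt(lambda_max(A^T A)). Form the symmetric matrix M = A^T A =
[[2, 4],
 [4, 8]].
Its characteristic polynomial (trace, determinant of M give the coefficients) is
  p(λ) = det(λ I - M) = λ^2 - 10λ.
For λ^2 - 10λ the discriminant is 100. It is a perfect square (10^2), so the roots are rational: λ = (10 ± 10)/2 = 10, 0.
So the eigenvalues of A^T A are ≈ 0, 10 (all ≥ 0, as they must be for A^T A). The largest is λ_max = 10, hence ||A||_2 = sqrt(λ_max) = sqrt(10) ≈ 3.1623.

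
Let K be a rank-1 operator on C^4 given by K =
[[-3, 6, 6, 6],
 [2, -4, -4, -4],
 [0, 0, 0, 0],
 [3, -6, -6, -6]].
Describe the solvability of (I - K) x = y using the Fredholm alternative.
(I - K) is invertible (det(I - K) = 14 ≠ 0), so for every y in C^4 the equation (I - K) x = y has a unique solution.

K has rank 1, so it is an outer product K = u v^T: every row of K is a multiple of one row vector. Reading off the entries, u = (-3, 2, 0, 3) and v = (1, -2, -2, -2) (row i of K equals u_i·v^T). A rank-one matrix u v^T satisfies K u = u (v·u) and kills the (3)-dimensional subspace v^⊥, so its characteristic polynomial is lambda^3 (lambda - v·u) with v·u = tr K = -13. Hence the eigenvalues of I - K are 1 (multiplicity 3) and 1 - (-13) = 14, so det(I - K) = 14. (Direct check: I - K =
[[4, -6, -6, -6],
 [-2, 5, 4, 4],
 [0, 0, 1, 0],
 [-3, 6, 6, 7]]
has determinant 14.) The finite-dimensional Fredholm alternative says: either (I - K) is invertible, or ker(I - K) ≠ {0} and then range(I - K) = ker((I - K)^*)^⊥, with dim ker(I - K) = dim ker((I - K)^*). Since det(I - K) ≠ 0, 1 is not an eigenvalue of K and ker(I - K) = {0}, so we are in the first case: for every y there is a unique x = (I - K)^(-1) y. Explicitly, by the Sherman–Morrison formula, (I - u v^T)^(-1) = I + u v^T/(1 - v·u), i.e. (I - K)^(-1) = I + K/(14).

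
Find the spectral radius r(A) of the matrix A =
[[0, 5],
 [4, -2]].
r(A) = (2 + sqrt(84))/2 ≈ 5.5826

The eigenvalues of A are the roots of its characteristic polynomial. With M = A (coefficients from the trace and determinant):
  p(λ) = det(λ I - M) = λ^2 + 2λ - 20.
For λ^2 + 2λ - 20 the discriminant is 84. It is nonnegative but not a perfect square, so the roots are real and irrational: λ = (-2 ± sqrt(84))/2 ≈ 3.5826, -5.5826.
Thus the eigenvalues (to 4 decimals) are 3.5826 (modulus 3.5826); -5.5826 (modulus 5.5826). The spectral radius is the largest modulus: r(A) = (2 + sqrt(84))/2 ≈ 5.5826. (Cross-check: r(A) ≤ ||A||_2 ≈ 5.7278; equality holds whenever A is normal, though it can also hold for some non-normal A.)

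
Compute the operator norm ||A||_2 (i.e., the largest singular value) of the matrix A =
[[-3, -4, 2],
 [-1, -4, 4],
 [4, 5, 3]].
||A||_2 ≈ 9.0271 (= sqrt(largest eigenvalue of A^T A))

||A||_2 = sigma_max(A) = sqrt(lambda_max(A^T A)). Form the symmetric matrix M = A^T A =
[[26, 36, 2],
 [36, 57, -9],
 [2, -9, 29]].
Its characteristic polynomial (trace, sum of principal 2x2 minors, determinant of M give the coefficients) is
  p(λ) = det(λ I - M) = λ^3 - 112λ^2 + 2508λ - 1764.
No integer candidate from the rational root theorem (±divisors of 1764) is a root, so the roots are irrational. The cubic discriminant is Δ = 14722462800 > 0, so there are three distinct real roots. p(0) = -1764 and p(1) = 633 have opposite signs, so a root lies in (0, 1); Newton's method refines it to λ ≈ 0.7268. p(29) = 1165 and p(30) = -324 have opposite signs, so a root lies in (29, 30); Newton's method refines it to λ ≈ 29.785. p(81) = -2007 and p(82) = 2172 have opposite signs, so a root lies in (81, 82); Newton's method refines it to λ ≈ 81.4882. Check (Vieta): the three roots sum to 112, matching tr M = 112.
So the eigenvalues of A^T A are ≈ 0.7268, 29.785, 81.4882 (all ≥ 0, as they must be for A^T A). The largest is λ_max ≈ 81.4882, hence ||A||_2 = sqrt(λ_max) ≈ 9.0271.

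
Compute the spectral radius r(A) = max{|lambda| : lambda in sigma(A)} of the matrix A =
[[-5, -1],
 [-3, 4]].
r(A) = (1 + sqrt(93))/2 ≈ 5.3218

The eigenvalues of A are the roots of its characteristic polynomial. With M = A (coefficients from the trace and determinant):
  p(λ) = det(λ I - M) = λ^2 + λ - 23.
For λ^2 + λ - 23 the discriminant is 93. It is nonnegative but not a perfect square, so the roots are real and irrational: λ = (-1 ± sqrt(93))/2 ≈ 4.3218, -5.3218.
Thus the eigenvalues (to 4 decimals) are 4.3218 (modulus 4.3218); -5.3218 (modulus 5.3218). The spectral radius is the largest modulus: r(A) = (1 + sqrt(93))/2 ≈ 5.3218. (Cross-check: r(A) ≤ ||A||_2 ≈ 6.0425; equality holds whenever A is normal, though it can also hold for some non-normal A.)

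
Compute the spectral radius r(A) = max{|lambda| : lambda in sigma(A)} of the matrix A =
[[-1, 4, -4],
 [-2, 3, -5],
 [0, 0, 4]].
r(A) = 4

The eigenvalues of A are the roots of its characteristic polynomial. With M = A (coefficients from the trace, the sum of principal 2x2 minors, and det A):
  p(λ) = det(λ I - M) = λ^3 - 6λ^2 + 13λ - 20.
By the rational root theorem any rational root is an integer divisor of 20. Testing λ = 4: p(4) = 64 - 96 + 52 - 20 = 0, so λ = 4 is a root. Dividing out (λ - 4) leaves p(λ) = (λ - 4)(λ^2 - 2λ + 5). For λ^2 - 2λ + 5 the discriminant is -16. It is negative, so the roots are the complex-conjugate pair λ = 1 ± (sqrt(16)/2) i ≈ 1 ± 2i. For a conjugate pair the product of the roots equals the constant term, so |λ|^2 = 5 and |λ| = sqrt(5) ≈ 2.2361.
Thus the eigenvalues (to 4 decimals) are 1 ± 2i (modulus 2.2361); 4 (modulus 4). The spectral radius is the largest modulus: r(A) = 4. (Cross-check: r(A) ≤ ||A||_2 ≈ 8.9343; equality holds whenever A is normal, though it can also hold for some non-normal A.)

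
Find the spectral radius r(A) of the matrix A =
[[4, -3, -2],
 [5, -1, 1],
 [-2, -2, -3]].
r(A) ≈ 1.71

The eigenvalues of A are the roots of its characteristic polynomial. With M = A (coefficients from the trace, the sum of principal 2x2 minors, and det A):
  p(λ) = det(λ I - M) = λ^3 - 5.
No integer candidate from the rational root theorem (±divisors of 5) is a root, so the roots are irrational. The cubic discriminant is Δ = -675 < 0, so there is one real root and a complex-conjugate pair. p(1) = -4 and p(2) = 3 have opposite signs, so a root lies in (1, 2); Newton's method refines it to λ ≈ 1.71. Dividing out (λ - (1.71)) leaves approximately λ^2 + 1.71λ + 2.924. For λ^2 + 1.71λ + 2.924 the discriminant is -8.7721. It is negative, so the remaining roots are the complex-conjugate pair λ ≈ -0.855 ± 1.4809i. Their product equals the constant term, so |λ|^2 ≈ 2.924 and |λ| ≈ 1.71.
Thus the eigenvalues (to 4 decimals) are 1.71 (modulus 1.71); -0.855 ± 1.4809i (modulus 1.71). The spectral radius is the largest modulus: r(A) ≈ 1.71. (Cross-check: r(A) ≤ ||A||_2 ≈ 7.0539; equality holds whenever A is normal, though it can also hold for some non-normal A.)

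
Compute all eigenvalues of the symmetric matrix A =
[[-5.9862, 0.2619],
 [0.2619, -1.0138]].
sigma(A) ≈ {-6, -1}

A is real symmetric, so its spectrum consists of real eigenvalues. Expanding the characteristic polynomial of the displayed matrix gives
  det(λ I - A) = p(λ) = λ^2 + (7)λ + (6).
Solving p(λ) = 0 yields eigenvalues ≈ -6, -1. (A is shown rounded to 4 decimals, so these recover the underlying integer eigenvalues to within that precision.)
Verification: the trace of A = -7 equals the sum of eigenvalues -7, and det(A) ≈ 6.0002 matches the eigenvalue product 6.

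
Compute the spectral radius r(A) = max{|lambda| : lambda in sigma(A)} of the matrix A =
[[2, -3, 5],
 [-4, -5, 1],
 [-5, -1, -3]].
r(A) ≈ 4.144

The eigenvalues of A are the roots of its characteristic polynomial. With M = A (coefficients from the trace, the sum of principal 2x2 minors, and det A):
  p(λ) = det(λ I - M) = λ^3 + 6λ^2 + 13λ + 22.
No integer candidate from the rational root theorem (±divisors of 22) is a root, so the roots are irrational. The cubic discriminant is Δ = -3892 < 0, so there is one real root and a complex-conjugate pair. p(-5) = -18 and p(-4) = 2 have opposite signs, so a root lies in (-5, -4); Newton's method refines it to λ ≈ -4.144. Dividing out (λ - (-4.144)) leaves approximately λ^2 + 1.856λ + 5.3088. For λ^2 + 1.856λ + 5.3088 the discriminant is -17.7907. It is negative, so the remaining roots are the complex-conjugate pair λ ≈ -0.928 ± 2.109i. Their product equals the constant term, so |λ|^2 ≈ 5.3088 and |λ| ≈ 2.3041.
Thus the eigenvalues (to 4 decimals) are -4.144 (modulus 4.144); -0.928 ± 2.109i (modulus 2.3041). The spectral radius is the largest modulus: r(A) ≈ 4.144. (Cross-check: r(A) ≤ ||A||_2 ≈ 7.9355; equality holds whenever A is normal, though it can also hold for some non-normal A.)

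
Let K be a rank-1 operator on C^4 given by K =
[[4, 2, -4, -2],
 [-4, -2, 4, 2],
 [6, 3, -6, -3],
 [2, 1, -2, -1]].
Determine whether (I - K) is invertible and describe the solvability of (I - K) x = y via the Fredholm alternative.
(I - K) is invertible (det(I - K) = 6 ≠ 0), so for every y in C^4 the equation (I - K) x = y has a unique solution.

K has rank 1, so it is an outer product K = u v^T: every row of K is a multiple of one row vector. Reading off the entries, u = (2, -2, 3, 1) and v = (2, 1, -2, -1) (row i of K equals u_i·v^T). A rank-one matrix u v^T satisfies K u = u (v·u) and kills the (3)-dimensional subspace v^⊥, so its characteristic polynomial is lambda^3 (lambda - v·u) with v·u = tr K = -5. Hence the eigenvalues of I - K are 1 (multiplicity 3) and 1 - (-5) = 6, so det(I - K) = 6. (Direct check: I - K =
[[-3, -2, 4, 2],
 [4, 3, -4, -2],
 [-6, -3, 7, 3],
 [-2, -1, 2, 2]]
has determinant 6.) The finite-dimensional Fredholm alternative says: either (I - K) is invertible, or ker(I - K) ≠ {0} and then range(I - K) = ker((I - K)^*)^⊥, with dim ker(I - K) = dim ker((I - K)^*). Since det(I - K) ≠ 0, 1 is not an eigenvalue of K and ker(I - K) = {0}, so we are in the first case: for every y there is a unique x = (I - K)^(-1) y. Explicitly, by the Sherman–Morrison formula, (I - u v^T)^(-1) = I + u v^T/(1 - v·u), i.e. (I - K)^(-1) = I + K/(6).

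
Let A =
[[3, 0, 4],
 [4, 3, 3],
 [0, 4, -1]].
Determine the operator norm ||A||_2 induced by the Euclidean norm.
||A||_2 ≈ 7.3791 (= sqrt(largest eigenvalue of A^T A))

||A||_2 = sigma_max(A) = sqrt(lambda_max(A^T A)). Form the symmetric matrix M = A^T A =
[[25, 12, 24],
 [12, 25, 5],
 [24, 5, 26]].
Its characteristic polynomial (trace, sum of principal 2x2 minors, determinant of M give the coefficients) is
  p(λ) = det(λ I - M) = λ^3 - 76λ^2 + 1180λ - 361.
No integer candidate from the rational root theorem (±divisors of 361) is a root, so the roots are irrational. The cubic discriminant is Δ = 1415715029 > 0, so there are three distinct real roots. p(0) = -361 and p(1) = 744 have opposite signs, so a root lies in (0, 1); Newton's method refines it to λ ≈ 0.3122. p(21) = 164 and p(22) = -537 have opposite signs, so a root lies in (21, 22); Newton's method refines it to λ ≈ 21.237. p(54) = -793 and p(55) = 1014 have opposite signs, so a root lies in (54, 55); Newton's method refines it to λ ≈ 54.4508. Check (Vieta): the three roots sum to 76, matching tr M = 76.
So the eigenvalues of A^T A are ≈ 0.3122, 21.237, 54.4508 (all ≥ 0, as they must be for A^T A). The largest is λ_max ≈ 54.4508, hence ||A||_2 = sqrt(λ_max) ≈ 7.3791.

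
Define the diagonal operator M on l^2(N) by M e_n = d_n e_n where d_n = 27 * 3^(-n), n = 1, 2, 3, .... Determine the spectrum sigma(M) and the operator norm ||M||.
sigma(M) = {27 * 3^(-n) : n ≥ 1} ∪ {0}; ||M|| = 9

A bounded diagonal operator on l^2 with diagonal entries d_n has spectrum equal to the closure of {d_n : n ≥ 1}: every d_n is an eigenvalue (with eigenvector e_n), so {d_n} ⊂ sigma(M); the spectrum is closed, so its closure is too; and for lambda not in the closure, (M - lambda I) has bounded inverse (the diagonal entries 1/(d_n - lambda) are bounded). For our sequence d_n = 27 * 3^(-n), n = 1, 2, 3, ...:
  - {d_n} = {27 * 3^(-n) : n ≥ 1}; the only limit point is 0
  - closure = {27 * 3^(-n) : n ≥ 1} ∪ {0}
For the norm: a diagonal operator has ||M|| = sup_n |d_n|. Here d_n = 27 * 3^(-n) is positive and decreasing, so sup_n |d_n| = d_1 = 27/3 = 9. So ||M|| = 9.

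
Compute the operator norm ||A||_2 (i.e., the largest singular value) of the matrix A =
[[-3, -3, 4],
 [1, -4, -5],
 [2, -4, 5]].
||A||_2 ≈ 8.4462 (= sqrt(largest eigenvalue of A^T A))

||A||_2 = sigma_max(A) = sqrt(lambda_max(A^T A)). Form the symmetric matrix M = A^T A =
[[14, -3, -7],
 [-3, 41, -12],
 [-7, -12, 66]].
Its characteristic polynomial (trace, sum of principal 2x2 minors, determinant of M give the coefficients) is
  p(λ) = det(λ I - M) = λ^3 - 121λ^2 + 4002λ - 32761.
No integer candidate from the rational root theorem (±divisors of 32761) is a root, so the roots are irrational. The cubic discriminant is Δ = 2531577497 > 0, so there are three distinct real roots. p(12) = -433 and p(13) = 1013 have opposite signs, so a root lies in (12, 13); Newton's method refines it to λ ≈ 12.2876. p(37) = 317 and p(38) = -537 have opposite signs, so a root lies in (37, 38); Newton's method refines it to λ ≈ 37.3736. p(71) = -669 and p(72) = 1367 have opposite signs, so a root lies in (71, 72); Newton's method refines it to λ ≈ 71.3389. Check (Vieta): the three roots sum to 121, matching tr M = 121.
So the eigenvalues of A^T A are ≈ 12.2876, 37.3736, 71.3389 (all ≥ 0, as they must be for A^T A). The largest is λ_max ≈ 71.3389, hence ||A||_2 = sqrt(λ_max) ≈ 8.4462.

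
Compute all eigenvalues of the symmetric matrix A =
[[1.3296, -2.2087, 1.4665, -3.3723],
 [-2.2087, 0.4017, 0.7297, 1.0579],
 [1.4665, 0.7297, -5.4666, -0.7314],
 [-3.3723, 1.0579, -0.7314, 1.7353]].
sigma(A) ≈ {-6, -2, 0, 6}

A is real symmetric, so its spectrum consists of real eigenvalues. Expanding the characteristic polynomial of the displayed matrix gives
  det(λ I - A) = p(λ) = λ^4 + (2)λ^3 + (-36)λ^2 + (-72)λ + (0.0016).
Solving p(λ) = 0 yields eigenvalues ≈ -6, -2, 0, 6. (A is shown rounded to 4 decimals, so these recover the underlying integer eigenvalues to within that precision.)
Verification: the trace of A = -2 equals the sum of eigenvalues -2, and det(A) ≈ 0.0016 matches the eigenvalue product 0.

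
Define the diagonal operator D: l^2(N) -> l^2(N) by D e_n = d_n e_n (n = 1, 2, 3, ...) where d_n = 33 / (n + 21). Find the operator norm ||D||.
||D|| = 3/2 (attained at n = 1)

For D diagonal, ||D|| = sup_n |d_n| = sup_n 33/(n + 21). This is positive and strictly decreasing in n, so the supremum is attained at n = 1: d_1 = 33/(1 + 21) = 3/2. Hence ||D|| = 3/2.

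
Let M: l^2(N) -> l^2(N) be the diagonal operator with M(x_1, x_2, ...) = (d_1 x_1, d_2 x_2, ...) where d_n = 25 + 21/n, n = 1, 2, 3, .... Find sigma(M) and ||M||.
sigma(M) = {25 + 21/n : n ≥ 1} ∪ {25}; ||M|| = 46

A bounded diagonal operator on l^2 with diagonal entries d_n has spectrum equal to the closure of {d_n : n ≥ 1}: every d_n is an eigenvalue (with eigenvector e_n), so {d_n} ⊂ sigma(M); the spectrum is closed, so its closure is too; and for lambda not in the closure, (M - lambda I) has bounded inverse (the diagonal entries 1/(d_n - lambda) are bounded). For our sequence d_n = 25 + 21/n, n = 1, 2, 3, ...:
  - {d_n} = {25 + 21/n : n ≥ 1}; the only limit point is 25
  - closure = {25 + 21/n : n ≥ 1} ∪ {25}
For the norm: a diagonal operator has ||M|| = sup_n |d_n|. Here d_n = 25 + 21/n is positive and decreasing, so sup_n |d_n| = d_1 = 25 + 21 = 46. So ||M|| = 46.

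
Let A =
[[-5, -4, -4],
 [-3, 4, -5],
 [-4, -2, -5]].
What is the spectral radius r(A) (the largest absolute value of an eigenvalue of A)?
r(A) ≈ 10.6187

The eigenvalues of A are the roots of its characteristic polynomial. With M = A (coefficients from the trace, the sum of principal 2x2 minors, and det A):
  p(λ) = det(λ I - M) = λ^3 + 6λ^2 - 53λ - 42.
No integer candidate from the rational root theorem (±divisors of 42) is a root, so the roots are irrational. The cubic discriminant is Δ = 925700 > 0, so there are three distinct real roots. p(-11) = -64 and p(-10) = 88 have opposite signs, so a root lies in (-11, -10); Newton's method refines it to λ ≈ -10.6187. p(-1) = 16 and p(0) = -42 have opposite signs, so a root lies in (-1, 0); Newton's method refines it to λ ≈ -0.7383. p(5) = -32 and p(6) = 72 have opposite signs, so a root lies in (5, 6); Newton's method refines it to λ ≈ 5.357. Check (Vieta): the three roots sum to -6, matching tr M = -6.
Thus the eigenvalues (to 4 decimals) are -10.6187 (modulus 10.6187); -0.7383 (modulus 0.7383); 5.357 (modulus 5.357). The spectral radius is the largest modulus: r(A) ≈ 10.6187. (Cross-check: r(A) ≤ ||A||_2 ≈ 10.7889; equality holds whenever A is normal, though it can also hold for some non-normal A.)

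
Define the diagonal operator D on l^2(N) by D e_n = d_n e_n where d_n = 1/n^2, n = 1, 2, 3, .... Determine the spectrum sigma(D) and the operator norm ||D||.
sigma(D) = {1/n^2 : n ≥ 1} ∪ {0}; ||D|| = 1

A bounded diagonal operator on l^2 with diagonal entries d_n has spectrum equal to the closure of {d_n : n ≥ 1}: every d_n is an eigenvalue (with eigenvector e_n), so {d_n} ⊂ sigma(D); the spectrum is closed, so its closure is too; and for lambda not in the closure, (D - lambda I) has bounded inverse (the diagonal entries 1/(d_n - lambda) are bounded). For our sequence d_n = 1/n^2, n = 1, 2, 3, ...:
  - {d_n} = {1/n^2 : n ≥ 1}; the only limit point is 0
  - closure = {1/n^2 : n ≥ 1} ∪ {0}
For the norm: a diagonal operator has ||D|| = sup_n |d_n|. Here d_n = 1/n^2 is positive and decreasing, so sup_n |d_n| = d_1 = 1. So ||D|| = 1.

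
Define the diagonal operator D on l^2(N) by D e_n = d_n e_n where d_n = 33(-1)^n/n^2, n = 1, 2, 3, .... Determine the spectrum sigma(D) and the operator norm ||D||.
sigma(D) = {33(-1)^n/n^2 : n ≥ 1} ∪ {0}; ||D|| = 33

A bounded diagonal operator on l^2 with diagonal entries d_n has spectrum equal to the closure of {d_n : n ≥ 1}: every d_n is an eigenvalue (with eigenvector e_n), so {d_n} ⊂ sigma(D); the spectrum is closed, so its closure is too; and for lambda not in the closure, (D - lambda I) has bounded inverse (the diagonal entries 1/(d_n - lambda) are bounded). For our sequence d_n = 33(-1)^n/n^2, n = 1, 2, 3, ...:
  - {d_n} = {33(-1)^n/n^2 : n ≥ 1}; the only limit point is 0
  - closure = {33(-1)^n/n^2 : n ≥ 1} ∪ {0}
For the norm: a diagonal operator has ||D|| = sup_n |d_n|. Here |d_n| = 33/n^2 is decreasing, so sup_n |d_n| = |d_1| = 33. So ||D|| = 33.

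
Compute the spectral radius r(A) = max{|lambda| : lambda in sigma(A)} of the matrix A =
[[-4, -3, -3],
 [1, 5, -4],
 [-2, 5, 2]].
r(A) ≈ 6.1223

The eigenvalues of A are the roots of its characteristic polynomial. With M = A (coefficients from the trace, the sum of principal 2x2 minors, and det A):
  p(λ) = det(λ I - M) = λ^3 - 3λ^2 - λ + 183.
No integer candidate from the rational root theorem (±divisors of 183) is a root, so the roots are irrational. The cubic discriminant is Δ = -874544 < 0, so there is one real root and a complex-conjugate pair. p(-5) = -12 and p(-4) = 75 have opposite signs, so a root lies in (-5, -4); Newton's method refines it to λ ≈ -4.8822. Dividing out (λ - (-4.8822)) leaves approximately λ^2 - 7.8822λ + 37.4829. For λ^2 - 7.8822λ + 37.4829 the discriminant is -87.8019. It is negative, so the remaining roots are the complex-conjugate pair λ ≈ 3.9411 ± 4.6851i. Their product equals the constant term, so |λ|^2 ≈ 37.4829 and |λ| ≈ 6.1223.
Thus the eigenvalues (to 4 decimals) are -4.8822 (modulus 4.8822); 3.9411 ± 4.6851i (modulus 6.1223). The spectral radius is the largest modulus: r(A) ≈ 6.1223. (Cross-check: r(A) ≤ ||A||_2 ≈ 7.7622; equality holds whenever A is normal, though it can also hold for some non-normal A.)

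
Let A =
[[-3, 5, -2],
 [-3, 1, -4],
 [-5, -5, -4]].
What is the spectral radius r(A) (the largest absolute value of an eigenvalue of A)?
r(A) = (2 + sqrt(76))/2 ≈ 5.3589

The eigenvalues of A are the roots of its characteristic polynomial. With M = A (coefficients from the trace, the sum of principal 2x2 minors, and det A):
  p(λ) = det(λ I - M) = λ^3 + 6λ^2 - 10λ - 72.
By the rational root theorem any rational root is an integer divisor of 72. Testing λ = -4: p(-4) = -64 + 96 + 40 - 72 = 0, so λ = -4 is a root. Dividing out (λ + 4) leaves p(λ) = (λ + 4)(λ^2 + 2λ - 18). For λ^2 + 2λ - 18 the discriminant is 76. It is nonnegative but not a perfect square, so the roots are real and irrational: λ = (-2 ± sqrt(76))/2 ≈ 3.3589, -5.3589.
Thus the eigenvalues (to 4 decimals) are 3.3589 (modulus 3.3589); -5.3589 (modulus 5.3589); -4 (modulus 4). The spectral radius is the largest modulus: r(A) = (2 + sqrt(76))/2 ≈ 5.3589. (Cross-check: r(A) ≤ ||A||_2 ≈ 8.9742; equality holds whenever A is normal, though it can also hold for some non-normal A.)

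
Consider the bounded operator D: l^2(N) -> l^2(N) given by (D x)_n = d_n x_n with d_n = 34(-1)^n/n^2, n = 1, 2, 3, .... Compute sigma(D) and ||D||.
sigma(D) = {34(-1)^n/n^2 : n ≥ 1} ∪ {0}; ||D|| = 34

A bounded diagonal operator on l^2 with diagonal entries d_n has spectrum equal to the closure of {d_n : n ≥ 1}: every d_n is an eigenvalue (with eigenvector e_n), so {d_n} ⊂ sigma(D); the spectrum is closed, so its closure is too; and for lambda not in the closure, (D - lambda I) has bounded inverse (the diagonal entries 1/(d_n - lambda) are bounded). For our sequence d_n = 34(-1)^n/n^2, n = 1, 2, 3, ...:
  - {d_n} = {34(-1)^n/n^2 : n ≥ 1}; the only limit point is 0
  - closure = {34(-1)^n/n^2 : n ≥ 1} ∪ {0}
For the norm: a diagonal operator has ||D|| = sup_n |d_n|. Here |d_n| = 34/n^2 is decreasing, so sup_n |d_n| = |d_1| = 34. So ||D|| = 34.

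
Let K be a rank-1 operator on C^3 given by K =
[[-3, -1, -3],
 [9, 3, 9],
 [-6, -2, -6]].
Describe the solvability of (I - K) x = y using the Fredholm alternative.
(I - K) is invertible (det(I - K) = 7 ≠ 0), so for every y in C^3 the equation (I - K) x = y has a unique solution.

K has rank 1, so it is an outer product K = u v^T: every row of K is a multiple of one row vector. Reading off the entries, u = (-1, 3, -2) and v = (3, 1, 3) (row i of K equals u_i·v^T). A rank-one matrix u v^T satisfies K u = u (v·u) and kills the (2)-dimensional subspace v^⊥, so its characteristic polynomial is lambda^2 (lambda - v·u) with v·u = tr K = -6. Hence the eigenvalues of I - K are 1 (multiplicity 2) and 1 - (-6) = 7, so det(I - K) = 7. (Direct check: I - K =
[[4, 1, 3],
 [-9, -2, -9],
 [6, 2, 7]]
has determinant 7.) The finite-dimensional Fredholm alternative says: either (I - K) is invertible, or ker(I - K) ≠ {0} and then range(I - K) = ker((I - K)^*)^⊥, with dim ker(I - K) = dim ker((I - K)^*). Since det(I - K) ≠ 0, 1 is not an eigenvalue of K and ker(I - K) = {0}, so we are in the first case: for every y there is a unique x = (I - K)^(-1) y. Explicitly, by the Sherman–Morrison formula, (I - u v^T)^(-1) = I + u v^T/(1 - v·u), i.e. (I - K)^(-1) = I + K/(7).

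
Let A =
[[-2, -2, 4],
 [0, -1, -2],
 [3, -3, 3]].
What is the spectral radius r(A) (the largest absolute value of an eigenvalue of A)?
r(A) = (2 + sqrt(88))/2 ≈ 5.6904

The eigenvalues of A are the roots of its characteristic polynomial. With M = A (coefficients from the trace, the sum of principal 2x2 minors, and det A):
  p(λ) = det(λ I - M) = λ^3 - 25λ - 42.
By the rational root theorem any rational root is an integer divisor of 42. Testing λ = -2: p(-2) = -8 + 0 + 50 - 42 = 0, so λ = -2 is a root. Dividing out (λ + 2) leaves p(λ) = (λ + 2)(λ^2 - 2λ - 21). For λ^2 - 2λ - 21 the discriminant is 88. It is nonnegative but not a perfect square, so the roots are real and irrational: λ = (2 ± sqrt(88))/2 ≈ 5.6904, -3.6904.
Thus the eigenvalues (to 4 decimals) are 5.6904 (modulus 5.6904); -3.6904 (modulus 3.6904); -2 (modulus 2). The spectral radius is the largest modulus: r(A) = (2 + sqrt(88))/2 ≈ 5.6904. (Cross-check: r(A) ≤ ||A||_2 ≈ 6.2248; equality holds whenever A is normal, though it can also hold for some non-normal A.)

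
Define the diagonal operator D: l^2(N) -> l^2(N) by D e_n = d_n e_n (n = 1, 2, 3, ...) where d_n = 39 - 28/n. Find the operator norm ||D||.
||D|| = 39

For a diagonal operator on l^2 with entries d_n, ||D|| = sup_n |d_n|. Here d_1 = 11, d_2 = 25, ..., and d_n = 39 - 28/n increases monotonically toward 39. All terms lie in [11, 39), so |d_n| = d_n and the supremum is the limit 39, which is not attained by any individual d_n. Hence ||D|| = 39.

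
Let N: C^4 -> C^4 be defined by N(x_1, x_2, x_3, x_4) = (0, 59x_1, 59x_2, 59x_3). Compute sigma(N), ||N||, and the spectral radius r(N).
sigma(N) = {0}; ||N|| = 59; r(N) = 0. (N is nilpotent with N^4 = 0.)

On C^4, N is a strictly lower-triangular matrix with 59 on the subdiagonal and zeros elsewhere, so its characteristic polynomial is lambda^4 and every eigenvalue is 0: sigma(N) = {0}. For the operator norm, N e_i = 59e_{i+1} for i = 1, ..., 3 and N e_4 = 0, so the singular values of N are 59 (with multiplicity 3) and 0; hence ||N|| = 59. The spectral radius r(N) = max|lambda| = 0. Note ||N|| > r(N) — characteristic of non-normal nilpotent operators. Indeed N^4 = 0.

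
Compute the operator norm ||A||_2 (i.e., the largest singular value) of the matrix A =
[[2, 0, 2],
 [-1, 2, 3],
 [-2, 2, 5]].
||A||_2 ≈ 6.9176 (= sqrt(largest eigenvalue of A^T A))

||A||_2 = sigma_max(A) = sqrt(lambda_max(A^T A)). Form the symmetric matrix M = A^T A =
[[9, -6, -9],
 [-6, 8, 16],
 [-9, 16, 38]].
Its characteristic polynomial (trace, sum of principal 2x2 minors, determinant of M give the coefficients) is
  p(λ) = det(λ I - M) = λ^3 - 55λ^2 + 345λ - 144.
No integer candidate from the rational root theorem (±divisors of 144) is a root, so the roots are irrational. The cubic discriminant is Δ = 148587453 > 0, so there are three distinct real roots. p(0) = -144 and p(1) = 147 have opposite signs, so a root lies in (0, 1); Newton's method refines it to λ ≈ 0.4493. p(6) = 162 and p(7) = -81 have opposite signs, so a root lies in (6, 7); Newton's method refines it to λ ≈ 6.6973. p(47) = -1601 and p(48) = 288 have opposite signs, so a root lies in (47, 48); Newton's method refines it to λ ≈ 47.8534. Check (Vieta): the three roots sum to 55, matching tr M = 55.
So the eigenvalues of A^T A are ≈ 0.4493, 6.6973, 47.8534 (all ≥ 0, as they must be for A^T A). The largest is λ_max ≈ 47.8534, hence ||A||_2 = sqrt(λ_max) ≈ 6.9176.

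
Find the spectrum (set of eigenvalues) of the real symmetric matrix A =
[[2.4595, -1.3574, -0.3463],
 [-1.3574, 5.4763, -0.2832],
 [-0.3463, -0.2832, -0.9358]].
sigma(A) ≈ {-1, 2, 6}

A is real symmetric, so its spectrum consists of real eigenvalues. Expanding the characteristic polynomial of the displayed matrix gives
  det(λ I - A) = p(λ) = λ^3 + (-7)λ^2 + (4)λ + (12).
Solving p(λ) = 0 yields eigenvalues ≈ -1, 2, 6. (A is shown rounded to 4 decimals, so these recover the underlying integer eigenvalues to within that precision.)
Verification: the trace of A = 7 equals the sum of eigenvalues 7, and det(A) ≈ -12.0003 matches the eigenvalue product -12.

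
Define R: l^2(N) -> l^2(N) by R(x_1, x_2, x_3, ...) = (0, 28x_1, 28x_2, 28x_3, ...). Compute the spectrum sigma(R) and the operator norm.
sigma(R) = closed disk {z in C : |z| ≤ 28}; ||R|| = 28

Note R = 28·U where U is the unit right shift (U x)_k = x_{k-1} (with x_0 := 0); so ||R|| = 28||U|| and sigma(R) = 28·sigma(U). ||R x||^2 = sum_{k≥1} |28x_k|^2 = 784||x||^2, so ||R|| = 28 and sigma(R) ⊂ {|z| ≤ 28}. For any |lambda| < 28, the equation (R - lambda I) x = 0 forces x_1 = 0, then 28x_k = lambda x_{k+1} ⇒ x = 0, so R has no eigenvalues. But (R - lambda I) is not surjective for |lambda| < 28: solving (R - lambda I) x = e_1 would require x_n proportional to (lambda/28)^(-n), which is not in l^2. So every |lambda| < 28 lies in the residual spectrum. The boundary |lambda| = 28 is in the approximate point spectrum (the spectrum is closed). Hence sigma(R) is the closed disk of radius 28.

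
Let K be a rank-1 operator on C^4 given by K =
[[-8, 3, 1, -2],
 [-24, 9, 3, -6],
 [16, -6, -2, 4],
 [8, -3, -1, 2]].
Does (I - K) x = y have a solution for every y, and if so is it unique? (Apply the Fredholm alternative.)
(I - K) is singular (det(I - K) = 0, i.e. 1 ∈ sigma(K)). (I - K) x = y is solvable iff y ⊥ ker((I - K)^*) = span{(-8, 3, 1, -2)}, i.e. iff -8y_1 + 3y_2 + y_3 - 2y_4 = 0. When solvable, the solutions are x = y + c·(1, 3, -2, -1), c arbitrary (ker(I - K) = span{(1, 3, -2, -1)}, dimension 1).

K has rank 1, so it is an outer product K = u v^T: every row of K is a multiple of one row vector. Reading off the entries, u = (1, 3, -2, -1) and v = (-8, 3, 1, -2) (row i of K equals u_i·v^T). A rank-one matrix u v^T satisfies K u = u (v·u) and kills the (3)-dimensional subspace v^⊥, so its characteristic polynomial is lambda^3 (lambda - v·u) with v·u = tr K = 1. Hence the eigenvalues of I - K are 1 (multiplicity 3) and 1 - (1) = 0, so det(I - K) = 0. (Direct check: I - K =
[[9, -3, -1, 2],
 [24, -8, -3, 6],
 [-16, 6, 3, -4],
 [-8, 3, 1, -1]]
has determinant 0.) So 1 is an eigenvalue of K and (I - K) is not invertible. The finite-dimensional Fredholm alternative says: either (I - K) is invertible, or ker(I - K) ≠ {0} and then range(I - K) = ker((I - K)^*)^⊥, with dim ker(I - K) = dim ker((I - K)^*). We are in the second case, so we need both kernels. Kernel of I - K: (I - K) u = u - u (v·u) = u - u = 0, so ker(I - K) = span{u} = span{(1, 3, -2, -1)} (it is exactly 1-dimensional because rank(I - K) = 3). Kernel of the adjoint: K is real, so (I - K)^* = I - K^T = I - v u^T, and (I - v u^T) v = v - v (u·v) = 0; hence ker((I - K)^*) = span{v} = span{(-8, 3, 1, -2)}. Therefore (I - K) x = y is solvable iff <y, v> = 0, i.e. iff -8y_1 + 3y_2 + y_3 - 2y_4 = 0. When this holds, K y = u (v·y) = 0, so (I - K) y = y and x = y is a particular solution; the full solution set is the line x = y + c·u = y + c·(1, 3, -2, -1), c ∈ C.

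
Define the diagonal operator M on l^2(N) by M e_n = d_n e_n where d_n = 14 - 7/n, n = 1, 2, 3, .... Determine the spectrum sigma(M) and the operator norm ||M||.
sigma(M) = {14 - 7/n : n ≥ 1} ∪ {14}; ||M|| = 14

A bounded diagonal operator on l^2 with diagonal entries d_n has spectrum equal to the closure of {d_n : n ≥ 1}: every d_n is an eigenvalue (with eigenvector e_n), so {d_n} ⊂ sigma(M); the spectrum is closed, so its closure is too; and for lambda not in the closure, (M - lambda I) has bounded inverse (the diagonal entries 1/(d_n - lambda) are bounded). For our sequence d_n = 14 - 7/n, n = 1, 2, 3, ...:
  - {d_n} = {14 - 7/n : n ≥ 1}; the only limit point is 14
  - closure = {14 - 7/n : n ≥ 1} ∪ {14}
For the norm: a diagonal operator has ||M|| = sup_n |d_n|. Here d_n = 14 - 7/n increases monotonically from d_1 = 7 toward 14, with all terms in [7, 14); so sup_n |d_n| = 14 (the supremum is the limit, not attained). So ||M|| = 14.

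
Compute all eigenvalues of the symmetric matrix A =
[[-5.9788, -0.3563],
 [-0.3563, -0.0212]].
sigma(A) ≈ {-6, 0}

A is real symmetric, so its spectrum consists of real eigenvalues. Expanding the characteristic polynomial of the displayed matrix gives
  det(λ I - A) = p(λ) = λ^2 + (6)λ + (0).
Solving p(λ) = 0 yields eigenvalues ≈ -6, 0. (A is shown rounded to 4 decimals, so these recover the underlying integer eigenvalues to within that precision.)
Verification: the trace of A = -6 equals the sum of eigenvalues -6, and det(A) ≈ -0.0002 matches the eigenvalue product 0.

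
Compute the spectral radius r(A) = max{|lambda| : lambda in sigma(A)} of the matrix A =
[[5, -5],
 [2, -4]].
r(A) = (1 + sqrt(41))/2 ≈ 3.7016

The eigenvalues of A are the roots of its characteristic polynomial. With M = A (coefficients from the trace and determinant):
  p(λ) = det(λ I - M) = λ^2 - λ - 10.
For λ^2 - λ - 10 the discriminant is 41. It is nonnegative but not a perfect square, so the roots are real and irrational: λ = (1 ± sqrt(41))/2 ≈ 3.7016, -2.7016.
Thus the eigenvalues (to 4 decimals) are 3.7016 (modulus 3.7016); -2.7016 (modulus 2.7016). The spectral radius is the largest modulus: r(A) = (1 + sqrt(41))/2 ≈ 3.7016. (Cross-check: r(A) ≤ ||A||_2 ≈ 8.279; equality holds whenever A is normal, though it can also hold for some non-normal A.)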